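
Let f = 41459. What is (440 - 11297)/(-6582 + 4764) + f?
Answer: 25127773/606 ≈ 41465.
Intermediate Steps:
(440 - 11297)/(-6582 + 4764) + f = (440 - 11297)/(-6582 + 4764) + 41459 = -10857/(-1818) + 41459 = -10857*(-1/1818) + 41459 = 3619/606 + 41459 = 25127773/606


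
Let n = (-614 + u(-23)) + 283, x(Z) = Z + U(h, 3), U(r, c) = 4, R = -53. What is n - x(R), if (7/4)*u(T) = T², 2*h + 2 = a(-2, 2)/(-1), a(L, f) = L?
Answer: 142/7 ≈ 20.286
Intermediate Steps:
h = 0 (h = -1 + (-2/(-1))/2 = -1 + (-2*(-1))/2 = -1 + (½)*2 = -1 + 1 = 0)
x(Z) = 4 + Z (x(Z) = Z + 4 = 4 + Z)
u(T) = 4*T²/7
n = -201/7 (n = (-614 + (4/7)*(-23)²) + 283 = (-614 + (4/7)*529) + 283 = (-614 + 2116/7) + 283 = -2182/7 + 283 = -201/7 ≈ -28.714)
n - x(R) = -201/7 - (4 - 53) = -201/7 - 1*(-49) = -201/7 + 49 = 142/7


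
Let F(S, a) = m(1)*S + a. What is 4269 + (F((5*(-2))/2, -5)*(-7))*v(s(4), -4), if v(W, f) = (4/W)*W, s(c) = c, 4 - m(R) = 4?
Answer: 4409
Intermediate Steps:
m(R) = 0 (m(R) = 4 - 1*4 = 4 - 4 = 0)
v(W, f) = 4 (v(W, f) = (4/W)*W = 4)
F(S, a) = a (F(S, a) = 0*S + a = 0 + a = a)
4269 + (F((5*(-2))/2, -5)*(-7))*v(s(4), -4) = 4269 - 5*(-7)*4 = 4269 + 35*4 = 4269 + 140 = 4409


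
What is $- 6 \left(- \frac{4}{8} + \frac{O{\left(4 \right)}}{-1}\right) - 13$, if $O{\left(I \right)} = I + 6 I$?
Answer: $158$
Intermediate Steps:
$O{\left(I \right)} = 7 I$
$- 6 \left(- \frac{4}{8} + \frac{O{\left(4 \right)}}{-1}\right) - 13 = - 6 \left(- \frac{4}{8} + \frac{7 \cdot 4}{-1}\right) - 13 = - 6 \left(\left(-4\right) \frac{1}{8} + 28 \left(-1\right)\right) - 13 = - 6 \left(- \frac{1}{2} - 28\right) - 13 = \left(-6\right) \left(- \frac{57}{2}\right) - 13 = 171 - 13 = 158$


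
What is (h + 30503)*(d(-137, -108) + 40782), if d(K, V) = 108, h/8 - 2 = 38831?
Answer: 13950318630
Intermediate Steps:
h = 310664 (h = 16 + 8*38831 = 16 + 310648 = 310664)
(h + 30503)*(d(-137, -108) + 40782) = (310664 + 30503)*(108 + 40782) = 341167*40890 = 13950318630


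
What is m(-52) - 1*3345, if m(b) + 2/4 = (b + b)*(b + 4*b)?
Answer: 47389/2 ≈ 23695.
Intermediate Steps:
m(b) = -½ + 10*b² (m(b) = -½ + (b + b)*(b + 4*b) = -½ + (2*b)*(5*b) = -½ + 10*b²)
m(-52) - 1*3345 = (-½ + 10*(-52)²) - 1*3345 = (-½ + 10*2704) - 3345 = (-½ + 27040) - 3345 = 54079/2 - 3345 = 47389/2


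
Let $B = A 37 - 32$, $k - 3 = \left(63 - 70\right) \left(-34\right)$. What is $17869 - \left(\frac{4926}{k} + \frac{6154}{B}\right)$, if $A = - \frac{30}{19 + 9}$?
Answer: $\frac{255010065}{14219} \approx 17934.0$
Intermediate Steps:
$A = - \frac{15}{14}$ ($A = - \frac{30}{28} = \left(-30\right) \frac{1}{28} = - \frac{15}{14} \approx -1.0714$)
$k = 241$ ($k = 3 + \left(63 - 70\right) \left(-34\right) = 3 - -238 = 3 + 238 = 241$)
$B = - \frac{1003}{14}$ ($B = \left(- \frac{15}{14}\right) 37 - 32 = - \frac{555}{14} - 32 = - \frac{1003}{14} \approx -71.643$)
$17869 - \left(\frac{4926}{k} + \frac{6154}{B}\right) = 17869 - \left(- \frac{5068}{59} + \frac{4926}{241}\right) = 17869 - - \frac{930754}{14219} = 17869 + \left(- \frac{4926}{241} + \frac{5068}{59}\right) = 17869 + \frac{930754}{14219} = \frac{255010065}{14219}$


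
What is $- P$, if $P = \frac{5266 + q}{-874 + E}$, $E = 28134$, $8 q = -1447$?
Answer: $- \frac{40681}{218080} \approx -0.18654$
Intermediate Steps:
$q = - \frac{1447}{8}$ ($q = \frac{1}{8} \left(-1447\right) = - \frac{1447}{8} \approx -180.88$)
$P = \frac{40681}{218080}$ ($P = \frac{5266 - \frac{1447}{8}}{-874 + 28134} = \frac{40681}{8 \cdot 27260} = \frac{40681}{8} \cdot \frac{1}{27260} = \frac{40681}{218080} \approx 0.18654$)
$- P = \left(-1\right) \frac{40681}{218080} = - \frac{40681}{218080}$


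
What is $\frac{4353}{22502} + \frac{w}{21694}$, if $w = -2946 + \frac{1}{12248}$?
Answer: $\frac{172348294411}{2989481968112} \approx 0.057652$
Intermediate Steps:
$w = - \frac{36082607}{12248}$ ($w = -2946 + \frac{1}{12248} = - \frac{36082607}{12248} \approx -2946.0$)
$\frac{4353}{22502} + \frac{w}{21694} = \frac{4353}{22502} - \frac{36082607}{12248 \cdot 21694} = 4353 \cdot \frac{1}{22502} - \frac{36082607}{265708112} = \frac{4353}{22502} - \frac{36082607}{265708112} = \frac{172348294411}{2989481968112}$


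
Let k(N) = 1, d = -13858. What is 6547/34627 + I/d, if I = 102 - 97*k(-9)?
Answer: 90555191/479860966 ≈ 0.18871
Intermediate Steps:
I = 5 (I = 102 - 97*1 = 102 - 97 = 5)
6547/34627 + I/d = 6547/34627 + 5/(-13858) = 6547*(1/34627) + 5*(-1/13858) = 6547/34627 - 5/13858 = 90555191/479860966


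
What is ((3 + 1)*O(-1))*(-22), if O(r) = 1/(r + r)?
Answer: 44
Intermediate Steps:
O(r) = 1/(2*r)
((3 + 1)*O(-1))*(-22) = ((3 + 1)*((½)/(-1)))*(-22) = (4*((½)*(-1)))*(-22) = (4*(-½))*(-22) = -2*(-22) = 44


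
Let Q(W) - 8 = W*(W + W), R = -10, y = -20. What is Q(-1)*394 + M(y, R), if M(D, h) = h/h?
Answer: 3941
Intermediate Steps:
Q(W) = 8 + 2*W**2 (Q(W) = 8 + W*(W + W) = 8 + W*(2*W) = 8 + 2*W**2)
M(D, h) = 1
Q(-1)*394 + M(y, R) = (8 + 2*(-1)**2)*394 + 1 = (8 + 2*1)*394 + 1 = (8 + 2)*394 + 1 = 10*394 + 1 = 3940 + 1 = 3941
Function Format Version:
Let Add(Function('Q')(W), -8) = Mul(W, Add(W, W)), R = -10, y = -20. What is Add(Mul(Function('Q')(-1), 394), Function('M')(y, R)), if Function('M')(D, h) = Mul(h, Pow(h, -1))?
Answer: 3941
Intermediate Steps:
Function('Q')(W) = Add(8, Mul(2, Pow(W, 2))) (Function('Q')(W) = Add(8, Mul(W, Add(W, W))) = Add(8, Mul(W, Mul(2, W))) = Add(8, Mul(2, Pow(W, 2))))
Function('M')(D, h) = 1
Add(Mul(Function('Q')(-1), 394), Function('M')(y, R)) = Add(Mul(Add(8, Mul(2, Pow(-1, 2))), 394), 1) = Add(Mul(Add(8, Mul(2, 1)), 394), 1) = Add(Mul(Add(8, 2), 394), 1) = Add(Mul(10, 394), 1) = Add(3940, 1) = 3941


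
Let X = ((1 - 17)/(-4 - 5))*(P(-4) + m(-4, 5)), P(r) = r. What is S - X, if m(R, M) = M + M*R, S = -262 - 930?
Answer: -10424/9 ≈ -1158.2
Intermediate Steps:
S = -1192
X = -304/9 (X = ((1 - 17)/(-4 - 5))*(-4 + 5*(1 - 4)) = (-16/(-9))*(-4 + 5*(-3)) = (-16*(-⅑))*(-4 - 15) = (16/9)*(-19) = -304/9 ≈ -33.778)
S - X = -1192 - 1*(-304/9) = -1192 + 304/9 = -10424/9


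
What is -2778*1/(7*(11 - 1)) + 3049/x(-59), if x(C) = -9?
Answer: -119216/315 ≈ -378.46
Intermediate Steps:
-2778*1/(7*(11 - 1)) + 3049/x(-59) = -2778*1/(7*(11 - 1)) + 3049/(-9) = -2778/(7*10) + 3049*(-⅑) = -2778/70 - 3049/9 = -2778*1/70 - 3049/9 = -1389/35 - 3049/9 = -119216/315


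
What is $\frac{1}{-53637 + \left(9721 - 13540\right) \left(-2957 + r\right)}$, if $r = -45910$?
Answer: $\frac{1}{186569436} \approx 5.3599 \cdot 10^{-9}$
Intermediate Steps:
$\frac{1}{-53637 + \left(9721 - 13540\right) \left(-2957 + r\right)} = \frac{1}{-53637 + \left(9721 - 13540\right) \left(-2957 - 45910\right)} = \frac{1}{-53637 - -186623073} = \frac{1}{-53637 + 186623073} = \frac{1}{186569436}$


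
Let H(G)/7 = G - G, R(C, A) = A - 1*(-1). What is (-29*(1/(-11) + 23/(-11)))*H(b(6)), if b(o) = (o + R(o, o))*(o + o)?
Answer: 0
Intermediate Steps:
R(C, A) = 1 + A (R(C, A) = A + 1 = 1 + A)
b(o) = 2*o*(1 + 2*o) (b(o) = (o + (1 + o))*(o + o) = (1 + 2*o)*(2*o) = 2*o*(1 + 2*o))
H(G) = 0 (H(G) = 7*(G - G) = 7*0 = 0)
(-29*(1/(-11) + 23/(-11)))*H(b(6)) = -29*(1/(-11) + 23/(-11))*0 = -29*(1*(-1/11) + 23*(-1/11))*0 = -29*(-1/11 - 23/11)*0 = -29*(-24/11)*0 = (696/11)*0 = 0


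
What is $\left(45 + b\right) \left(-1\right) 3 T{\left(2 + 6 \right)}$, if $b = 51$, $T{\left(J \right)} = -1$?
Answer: $288$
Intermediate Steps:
$\left(45 + b\right) \left(-1\right) 3 T{\left(2 + 6 \right)} = \left(45 + 51\right) \left(-1\right) 3 \left(-1\right) = 96 \left(\left(-3\right) \left(-1\right)\right) = 96 \cdot 3 = 288$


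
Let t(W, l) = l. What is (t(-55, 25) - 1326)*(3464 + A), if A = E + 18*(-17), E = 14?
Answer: -4126772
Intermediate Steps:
A = -292 (A = 14 + 18*(-17) = 14 - 306 = -292)
(t(-55, 25) - 1326)*(3464 + A) = (25 - 1326)*(3464 - 292) = -1301*3172 = -4126772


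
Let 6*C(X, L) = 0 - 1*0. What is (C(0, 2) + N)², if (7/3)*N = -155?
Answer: 216225/49 ≈ 4412.8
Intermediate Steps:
N = -465/7 (N = (3/7)*(-155) = -465/7 ≈ -66.429)
C(X, L) = 0 (C(X, L) = (0 - 1*0)/6 = (0 + 0)/6 = (⅙)*0 = 0)
(C(0, 2) + N)² = (0 - 465/7)² = (-465/7)² = 216225/49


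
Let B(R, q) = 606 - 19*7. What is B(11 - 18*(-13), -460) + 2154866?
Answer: 2155339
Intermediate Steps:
B(R, q) = 473 (B(R, q) = 606 - 1*133 = 606 - 133 = 473)
B(11 - 18*(-13), -460) + 2154866 = 473 + 2154866 = 2155339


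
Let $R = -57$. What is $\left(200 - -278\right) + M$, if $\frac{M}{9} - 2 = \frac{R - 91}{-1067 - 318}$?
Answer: $\frac{688292}{1385} \approx 496.96$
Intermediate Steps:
$M = \frac{26262}{1385}$ ($M = 18 + 9 \frac{-57 - 91}{-1067 - 318} = 18 + 9 \left(- \frac{148}{-1385}\right) = 18 + 9 \left(\left(-148\right) \left(- \frac{1}{1385}\right)\right) = 18 + 9 \cdot \frac{148}{1385} = 18 + \frac{1332}{1385} = \frac{26262}{1385} \approx 18.962$)
$\left(200 - -278\right) + M = \left(200 - -278\right) + \frac{26262}{1385} = \left(200 + \left(-22 + 300\right)\right) + \frac{26262}{1385} = \left(200 + 278\right) + \frac{26262}{1385} = 478 + \frac{26262}{1385} = \frac{688292}{1385}$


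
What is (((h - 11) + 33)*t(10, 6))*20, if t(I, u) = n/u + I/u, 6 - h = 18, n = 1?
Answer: 1100/3 ≈ 366.67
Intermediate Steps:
h = -12 (h = 6 - 1*18 = 6 - 18 = -12)
t(I, u) = 1/u + I/u
(((h - 11) + 33)*t(10, 6))*20 = (((-12 - 11) + 33)*((1 + 10)/6))*20 = ((-23 + 33)*((⅙)*11))*20 = (10*(11/6))*20 = (55/3)*20 = 1100/3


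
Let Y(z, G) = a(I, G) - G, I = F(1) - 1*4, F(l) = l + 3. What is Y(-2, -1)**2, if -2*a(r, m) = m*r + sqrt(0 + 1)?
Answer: 1/4 ≈ 0.25000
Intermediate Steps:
F(l) = 3 + l
I = 0 (I = (3 + 1) - 1*4 = 4 - 4 = 0)
a(r, m) = -1/2 - m*r/2 (a(r, m) = -(m*r + sqrt(0 + 1))/2 = -(m*r + sqrt(1))/2 = -(m*r + 1)/2 = -(1 + m*r)/2 = -1/2 - m*r/2)
Y(z, G) = -1/2 - G (Y(z, G) = (-1/2 - 1/2*G*0) - G = (-1/2 + 0) - G = -1/2 - G)
Y(-2, -1)**2 = (-1/2 - 1*(-1))**2 = (-1/2 + 1)**2 = (1/2)**2 = 1/4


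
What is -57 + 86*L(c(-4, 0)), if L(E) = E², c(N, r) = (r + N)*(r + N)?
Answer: 21959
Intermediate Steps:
c(N, r) = (N + r)² (c(N, r) = (N + r)*(N + r) = (N + r)²)
-57 + 86*L(c(-4, 0)) = -57 + 86*((-4 + 0)²)² = -57 + 86*((-4)²)² = -57 + 86*16² = -57 + 86*256 = -57 + 22016 = 21959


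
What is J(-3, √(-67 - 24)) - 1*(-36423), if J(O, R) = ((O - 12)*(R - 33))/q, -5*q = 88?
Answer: 291159/8 + 75*I*√91/88 ≈ 36395.0 + 8.1302*I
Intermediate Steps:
q = -88/5 (q = -⅕*88 = -88/5 ≈ -17.600)
J(O, R) = -5*(-33 + R)*(-12 + O)/88 (J(O, R) = ((O - 12)*(R - 33))/(-88/5) = ((-12 + O)*(-33 + R))*(-5/88) = ((-33 + R)*(-12 + O))*(-5/88) = -5*(-33 + R)*(-12 + O)/88)
J(-3, √(-67 - 24)) - 1*(-36423) = (-45/2 + (15/8)*(-3) + 15*√(-67 - 24)/22 - 5/88*(-3)*√(-67 - 24)) - 1*(-36423) = (-45/2 - 45/8 + 15*√(-91)/22 - 5/88*(-3)*√(-91)) + 36423 = (-45/2 - 45/8 + 15*(I*√91)/22 - 5/88*(-3)*I*√91) + 36423 = (-45/2 - 45/8 + 15*I*√91/22 + 15*I*√91/88) + 36423 = (-225/8 + 75*I*√91/88) + 36423 = 291159/8 + 75*I*√91/88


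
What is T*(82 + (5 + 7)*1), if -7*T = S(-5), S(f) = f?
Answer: 470/7 ≈ 67.143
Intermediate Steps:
T = 5/7 (T = -⅐*(-5) = 5/7 ≈ 0.71429)
T*(82 + (5 + 7)*1) = 5*(82 + (5 + 7)*1)/7 = 5*(82 + 12*1)/7 = 5*(82 + 12)/7 = (5/7)*94 = 470/7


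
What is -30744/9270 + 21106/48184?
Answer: -35714341/12407380 ≈ -2.8785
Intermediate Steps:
-30744/9270 + 21106/48184 = -30744*1/9270 + 21106*(1/48184) = -1708/515 + 10553/24092 = -35714341/12407380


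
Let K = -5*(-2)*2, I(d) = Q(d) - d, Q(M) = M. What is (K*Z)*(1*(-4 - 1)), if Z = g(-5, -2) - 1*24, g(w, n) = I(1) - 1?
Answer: 2500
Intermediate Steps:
I(d) = 0 (I(d) = d - d = 0)
g(w, n) = -1 (g(w, n) = 0 - 1 = -1)
Z = -25 (Z = -1 - 1*24 = -1 - 24 = -25)
K = 20 (K = 10*2 = 20)
(K*Z)*(1*(-4 - 1)) = (20*(-25))*(1*(-4 - 1)) = -500*(-5) = 2500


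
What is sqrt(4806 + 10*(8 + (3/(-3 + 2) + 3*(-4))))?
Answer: 8*sqrt(74) ≈ 68.819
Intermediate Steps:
sqrt(4806 + 10*(8 + (3/(-3 + 2) + 3*(-4)))) = sqrt(4806 + 10*(8 + (3/(-1) - 12))) = sqrt(4806 + 10*(8 + (-1*3 - 12))) = sqrt(4806 + 10*(8 + (-3 - 12))) = sqrt(4806 + 10*(8 - 15)) = sqrt(4806 + 10*(-7)) = sqrt(4806 - 70) = sqrt(4736) = 8*sqrt(74)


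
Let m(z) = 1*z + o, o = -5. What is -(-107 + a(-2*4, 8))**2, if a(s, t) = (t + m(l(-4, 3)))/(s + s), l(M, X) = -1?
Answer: -734449/64 ≈ -11476.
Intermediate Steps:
m(z) = -5 + z (m(z) = 1*z - 5 = z - 5 = -5 + z)
a(s, t) = (-6 + t)/(2*s) (a(s, t) = (t + (-5 - 1))/(s + s) = (t - 6)/((2*s)) = (-6 + t)*(1/(2*s)) = (-6 + t)/(2*s))
-(-107 + a(-2*4, 8))**2 = -(-107 + (-6 + 8)/(2*((-2*4))))**2 = -(-107 + (1/2)*2/(-8))**2 = -(-107 + (1/2)*(-1/8)*2)**2 = -(-107 - 1/8)**2 = -(-857/8)**2 = -1*734449/64 = -734449/64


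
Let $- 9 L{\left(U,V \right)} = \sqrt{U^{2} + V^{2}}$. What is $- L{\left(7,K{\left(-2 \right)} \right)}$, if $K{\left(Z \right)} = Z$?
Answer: $\frac{\sqrt{53}}{9} \approx 0.8089$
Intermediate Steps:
$L{\left(U,V \right)} = - \frac{\sqrt{U^{2} + V^{2}}}{9}$
$- L{\left(7,K{\left(-2 \right)} \right)} = - \frac{\left(-1\right) \sqrt{7^{2} + \left(-2\right)^{2}}}{9} = - \frac{\left(-1\right) \sqrt{49 + 4}}{9} = - \frac{\left(-1\right) \sqrt{53}}{9} = \frac{\sqrt{53}}{9}$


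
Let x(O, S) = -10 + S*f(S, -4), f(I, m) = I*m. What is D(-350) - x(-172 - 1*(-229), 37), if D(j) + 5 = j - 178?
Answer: 4953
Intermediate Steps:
D(j) = -183 + j (D(j) = -5 + (j - 178) = -5 + (-178 + j) = -183 + j)
x(O, S) = -10 - 4*S² (x(O, S) = -10 + S*(S*(-4)) = -10 + S*(-4*S) = -10 - 4*S²)
D(-350) - x(-172 - 1*(-229), 37) = (-183 - 350) - (-10 - 4*37²) = -533 - (-10 - 4*1369) = -533 - (-10 - 5476) = -533 - 1*(-5486) = -533 + 5486 = 4953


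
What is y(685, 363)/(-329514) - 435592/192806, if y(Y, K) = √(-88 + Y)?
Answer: -217796/96403 - √597/329514 ≈ -2.2593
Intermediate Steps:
y(685, 363)/(-329514) - 435592/192806 = √(-88 + 685)/(-329514) - 435592/192806 = √597*(-1/329514) - 435592*1/192806 = -√597/329514 - 217796/96403 = -217796/96403 - √597/329514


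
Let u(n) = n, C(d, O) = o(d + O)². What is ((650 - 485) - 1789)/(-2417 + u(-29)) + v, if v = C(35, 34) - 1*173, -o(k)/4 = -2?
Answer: -132495/1223 ≈ -108.34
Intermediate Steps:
o(k) = 8 (o(k) = -4*(-2) = 8)
C(d, O) = 64 (C(d, O) = 8² = 64)
v = -109 (v = 64 - 1*173 = 64 - 173 = -109)
((650 - 485) - 1789)/(-2417 + u(-29)) + v = ((650 - 485) - 1789)/(-2417 - 29) - 109 = (165 - 1789)/(-2446) - 109 = -1624*(-1/2446) - 109 = 812/1223 - 109 = -132495/1223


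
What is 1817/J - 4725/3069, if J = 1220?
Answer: -20903/416020 ≈ -0.050245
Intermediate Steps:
1817/J - 4725/3069 = 1817/1220 - 4725/3069 = 1817*(1/1220) - 4725*1/3069 = 1817/1220 - 525/341 = -20903/416020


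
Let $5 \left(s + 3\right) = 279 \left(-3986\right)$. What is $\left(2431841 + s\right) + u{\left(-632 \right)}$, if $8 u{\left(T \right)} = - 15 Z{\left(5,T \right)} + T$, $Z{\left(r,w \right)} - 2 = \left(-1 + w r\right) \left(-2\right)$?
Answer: $\frac{21974827}{10} \approx 2.1975 \cdot 10^{6}$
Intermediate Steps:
$s = - \frac{1112109}{5}$ ($s = -3 + \frac{279 \left(-3986\right)}{5} = -3 + \frac{1}{5} \left(-1112094\right) = -3 - \frac{1112094}{5} = - \frac{1112109}{5} \approx -2.2242 \cdot 10^{5}$)
$Z{\left(r,w \right)} = 4 - 2 r w$ ($Z{\left(r,w \right)} = 2 + \left(-1 + w r\right) \left(-2\right) = 2 + \left(-1 + r w\right) \left(-2\right) = 2 - \left(-2 + 2 r w\right) = 4 - 2 r w$)
$u{\left(T \right)} = - \frac{15}{2} + \frac{151 T}{8}$ ($u{\left(T \right)} = \frac{- 15 \left(4 - 10 T\right) + T}{8} = \frac{\left(-60 + 150 T\right) + T}{8} = \frac{-60 + 151 T}{8} = - \frac{15}{2} + \frac{151 T}{8}$)
$\left(2431841 + s\right) + u{\left(-632 \right)} = \left(2431841 - \frac{1112109}{5}\right) + \left(- \frac{15}{2} + \frac{151}{8} \left(-632\right)\right) = \frac{11047096}{5} - \frac{23873}{2} = \frac{21974827}{10}$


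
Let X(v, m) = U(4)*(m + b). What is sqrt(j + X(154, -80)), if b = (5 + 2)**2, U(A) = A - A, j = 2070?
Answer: 3*sqrt(230) ≈ 45.497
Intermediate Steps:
U(A) = 0
b = 49 (b = 7**2 = 49)
X(v, m) = 0 (X(v, m) = 0*(m + 49) = 0*(49 + m) = 0)
sqrt(j + X(154, -80)) = sqrt(2070 + 0) = sqrt(2070) = 3*sqrt(230)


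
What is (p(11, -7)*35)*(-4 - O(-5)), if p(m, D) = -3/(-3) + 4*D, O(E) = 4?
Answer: 7560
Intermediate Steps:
p(m, D) = 1 + 4*D (p(m, D) = -3*(-1/3) + 4*D = 1 + 4*D)
(p(11, -7)*35)*(-4 - O(-5)) = ((1 + 4*(-7))*35)*(-4 - 1*4) = ((1 - 28)*35)*(-4 - 4) = -27*35*(-8) = -945*(-8) = 7560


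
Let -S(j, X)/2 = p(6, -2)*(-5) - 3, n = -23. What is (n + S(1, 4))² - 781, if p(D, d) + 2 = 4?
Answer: -772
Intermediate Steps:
p(D, d) = 2 (p(D, d) = -2 + 4 = 2)
S(j, X) = 26 (S(j, X) = -2*(2*(-5) - 3) = -2*(-10 - 3) = -2*(-13) = 26)
(n + S(1, 4))² - 781 = (-23 + 26)² - 781 = 3² - 781 = 9 - 781 = -772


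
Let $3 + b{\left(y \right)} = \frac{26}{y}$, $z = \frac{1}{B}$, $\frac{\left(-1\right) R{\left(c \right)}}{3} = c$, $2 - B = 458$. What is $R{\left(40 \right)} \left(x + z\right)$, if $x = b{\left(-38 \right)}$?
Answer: $\frac{8405}{19} \approx 442.37$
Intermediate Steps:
$B = -456$ ($B = 2 - 458 = -456$)
$R{\left(c \right)} = - 3 c$
$z = - \frac{1}{456}$ ($z = \frac{1}{-456} = - \frac{1}{456} \approx -0.002193$)
$b{\left(y \right)} = -3 + \frac{26}{y}$
$x = - \frac{70}{19}$ ($x = -3 + \frac{26}{-38} = -3 + 26 \left(- \frac{1}{38}\right) = -3 - \frac{13}{19} = - \frac{70}{19} \approx -3.6842$)
$R{\left(40 \right)} \left(x + z\right) = \left(-3\right) 40 \left(- \frac{70}{19} - \frac{1}{456}\right) = \left(-120\right) \left(- \frac{1681}{456}\right) = \frac{8405}{19}$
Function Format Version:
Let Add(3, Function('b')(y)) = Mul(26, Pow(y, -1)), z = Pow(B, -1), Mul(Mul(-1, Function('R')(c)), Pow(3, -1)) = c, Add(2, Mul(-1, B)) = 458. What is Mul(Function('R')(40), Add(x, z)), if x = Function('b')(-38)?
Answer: Rational(8405, 19) ≈ 442.37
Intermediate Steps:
B = -456 (B = Add(2, Mul(-1, 458)) = Add(2, -458) = -456)
Function('R')(c) = Mul(-3, c)
z = Rational(-1, 456) (z = Pow(-456, -1) = Rational(-1, 456) ≈ -0.0021930)
Function('b')(y) = Add(-3, Mul(26, Pow(y, -1)))
x = Rational(-70, 19) (x = Add(-3, Mul(26, Pow(-38, -1))) = Add(-3, Mul(26, Rational(-1, 38))) = Add(-3, Rational(-13, 19)) = Rational(-70, 19) ≈ -3.6842)
Mul(Function('R')(40), Add(x, z)) = Mul(Mul(-3, 40), Add(Rational(-70, 19), Rational(-1, 456))) = Mul(-120, Rational(-1681, 456)) = Rational(8405, 19)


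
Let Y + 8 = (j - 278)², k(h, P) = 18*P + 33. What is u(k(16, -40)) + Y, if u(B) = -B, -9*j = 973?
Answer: 12130624/81 ≈ 1.4976e+5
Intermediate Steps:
j = -973/9 (j = -⅑*973 = -973/9 ≈ -108.11)
k(h, P) = 33 + 18*P
Y = 12074977/81 (Y = -8 + (-973/9 - 278)² = -8 + (-3475/9)² = -8 + 12075625/81 = 12074977/81 ≈ 1.4907e+5)
u(k(16, -40)) + Y = -(33 + 18*(-40)) + 12074977/81 = -(33 - 720) + 12074977/81 = -1*(-687) + 12074977/81 = 687 + 12074977/81 = 12130624/81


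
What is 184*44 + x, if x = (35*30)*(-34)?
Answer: -27604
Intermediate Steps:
x = -35700 (x = 1050*(-34) = -35700)
184*44 + x = 184*44 - 35700 = 8096 - 35700 = -27604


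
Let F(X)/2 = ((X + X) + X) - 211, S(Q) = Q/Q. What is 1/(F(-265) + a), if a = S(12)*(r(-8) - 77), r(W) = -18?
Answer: -1/2107 ≈ -0.00047461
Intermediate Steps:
S(Q) = 1
F(X) = -422 + 6*X (F(X) = 2*(((X + X) + X) - 211) = 2*((2*X + X) - 211) = 2*(3*X - 211) = 2*(-211 + 3*X) = -422 + 6*X)
a = -95 (a = 1*(-18 - 77) = 1*(-95) = -95)
1/(F(-265) + a) = 1/((-422 + 6*(-265)) - 95) = 1/((-422 - 1590) - 95) = 1/(-2012 - 95) = 1/(-2107) = -1/2107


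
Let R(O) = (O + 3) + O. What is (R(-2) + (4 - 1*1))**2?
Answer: 4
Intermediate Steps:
R(O) = 3 + 2*O (R(O) = (3 + O) + O = 3 + 2*O)
(R(-2) + (4 - 1*1))**2 = ((3 + 2*(-2)) + (4 - 1*1))**2 = ((3 - 4) + (4 - 1))**2 = (-1 + 3)**2 = 2**2 = 4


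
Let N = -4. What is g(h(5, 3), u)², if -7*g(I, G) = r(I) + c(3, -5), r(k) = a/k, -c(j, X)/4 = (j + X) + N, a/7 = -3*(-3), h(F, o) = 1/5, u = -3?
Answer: 114921/49 ≈ 2345.3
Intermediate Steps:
h(F, o) = ⅕
a = 63 (a = 7*(-3*(-3)) = 7*9 = 63)
c(j, X) = 16 - 4*X - 4*j (c(j, X) = -4*((j + X) - 4) = -4*((X + j) - 4) = -4*(-4 + X + j) = 16 - 4*X - 4*j)
r(k) = 63/k
g(I, G) = -24/7 - 9/I (g(I, G) = -(63/I + (16 - 4*(-5) - 4*3))/7 = -(63/I + (16 + 20 - 12))/7 = -(63/I + 24)/7 = -(24 + 63/I)/7 = -24/7 - 9/I)
g(h(5, 3), u)² = (-24/7 - 9/⅕)² = (-24/7 - 9*5)² = (-24/7 - 45)² = (-339/7)² = 114921/49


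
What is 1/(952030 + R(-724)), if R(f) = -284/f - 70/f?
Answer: 362/344635037 ≈ 1.0504e-6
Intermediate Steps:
R(f) = -354/f
1/(952030 + R(-724)) = 1/(952030 - 354/(-724)) = 1/(952030 - 354*(-1/724)) = 1/(952030 + 177/362) = 1/(344635037/362) = 362/344635037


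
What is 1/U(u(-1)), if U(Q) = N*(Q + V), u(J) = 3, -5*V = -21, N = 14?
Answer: 5/504 ≈ 0.0099206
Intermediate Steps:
V = 21/5 (V = -1/5*(-21) = 21/5 ≈ 4.2000)
U(Q) = 294/5 + 14*Q (U(Q) = 14*(Q + 21/5) = 14*(21/5 + Q) = 294/5 + 14*Q)
1/U(u(-1)) = 1/(294/5 + 14*3) = 1/(294/5 + 42) = 1/(504/5) = 5/504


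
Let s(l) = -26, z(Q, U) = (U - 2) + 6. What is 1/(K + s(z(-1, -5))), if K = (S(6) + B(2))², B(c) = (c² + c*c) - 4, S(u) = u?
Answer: 1/74 ≈ 0.013514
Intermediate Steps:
z(Q, U) = 4 + U (z(Q, U) = (-2 + U) + 6 = 4 + U)
B(c) = -4 + 2*c² (B(c) = (c² + c²) - 4 = 2*c² - 4 = -4 + 2*c²)
K = 100 (K = (6 + (-4 + 2*2²))² = (6 + (-4 + 2*4))² = (6 + (-4 + 8))² = (6 + 4)² = 10² = 100)
1/(K + s(z(-1, -5))) = 1/(100 - 26) = 1/74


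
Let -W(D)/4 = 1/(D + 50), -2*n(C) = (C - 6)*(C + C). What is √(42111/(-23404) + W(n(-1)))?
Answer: I*√479130941677/503186 ≈ 1.3756*I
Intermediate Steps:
n(C) = -C*(-6 + C) (n(C) = -(C - 6)*(C + C)/2 = -(-6 + C)*2*C/2 = -C*(-6 + C))
W(D) = -4/(50 + D) (W(D) = -4/(D + 50) = -4/(50 + D))
√(42111/(-23404) + W(n(-1))) = √(42111/(-23404) - 4/(50 - (6 - 1*(-1)))) = √(42111*(-1/23404) - 4/(50 - (6 + 1))) = √(-42111/23404 - 4/(50 - 1*7)) = √(-42111/23404 - 4/(50 - 7)) = √(-42111/23404 - 4/43) = √(-1904389/1006372) = I*√479130941677/503186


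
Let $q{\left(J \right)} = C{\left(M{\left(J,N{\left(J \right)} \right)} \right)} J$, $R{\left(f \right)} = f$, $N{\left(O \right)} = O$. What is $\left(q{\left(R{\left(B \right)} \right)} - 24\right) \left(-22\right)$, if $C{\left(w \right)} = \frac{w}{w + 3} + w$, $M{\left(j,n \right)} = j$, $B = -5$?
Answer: $253$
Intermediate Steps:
$C{\left(w \right)} = w + \frac{w}{3 + w}$ ($C{\left(w \right)} = \frac{w}{3 + w} + w = w + \frac{w}{3 + w}$)
$q{\left(J \right)} = \frac{J^{2} \left(4 + J\right)}{3 + J}$ ($q{\left(J \right)} = \frac{J \left(4 + J\right)}{3 + J} J = \frac{J^{2} \left(4 + J\right)}{3 + J}$)
$\left(q{\left(R{\left(B \right)} \right)} - 24\right) \left(-22\right) = \left(\frac{\left(-5\right)^{2} \left(4 - 5\right)}{3 - 5} - 24\right) \left(-22\right) = \left(25 \frac{1}{-2} \left(-1\right) - 24\right) \left(-22\right) = \left(25 \left(- \frac{1}{2}\right) \left(-1\right) - 24\right) \left(-22\right) = \left(\frac{25}{2} - 24\right) \left(-22\right) = \left(- \frac{23}{2}\right) \left(-22\right) = 253$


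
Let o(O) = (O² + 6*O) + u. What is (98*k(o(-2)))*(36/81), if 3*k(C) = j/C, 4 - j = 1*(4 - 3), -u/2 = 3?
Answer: -28/9 ≈ -3.1111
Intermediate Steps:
u = -6 (u = -2*3 = -6)
o(O) = -6 + O² + 6*O (o(O) = (O² + 6*O) - 6 = -6 + O² + 6*O)
j = 3 (j = 4 - (4 - 3) = 4 - 1 = 3)
k(C) = 1/C (k(C) = (3/C)/3 = 1/C)
(98*k(o(-2)))*(36/81) = (98/(-6 + (-2)² + 6*(-2)))*(36/81) = (98/(-6 + 4 - 12))*(36*(1/81)) = (98/(-14))*(4/9) = (98*(-1/14))*(4/9) = -7*4/9 = -28/9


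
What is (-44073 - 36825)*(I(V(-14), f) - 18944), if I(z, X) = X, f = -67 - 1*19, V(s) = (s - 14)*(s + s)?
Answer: 1539488940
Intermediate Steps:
V(s) = 2*s*(-14 + s) (V(s) = (-14 + s)*(2*s) = 2*s*(-14 + s))
f = -86 (f = -67 - 19 = -86)
(-44073 - 36825)*(I(V(-14), f) - 18944) = (-44073 - 36825)*(-86 - 18944) = -80898*(-19030) = 1539488940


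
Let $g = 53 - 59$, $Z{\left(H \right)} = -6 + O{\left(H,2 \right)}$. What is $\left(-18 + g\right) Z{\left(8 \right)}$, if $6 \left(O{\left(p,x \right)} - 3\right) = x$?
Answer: $64$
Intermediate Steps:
$O{\left(p,x \right)} = 3 + \frac{x}{6}$
$Z{\left(H \right)} = - \frac{8}{3}$ ($Z{\left(H \right)} = -6 + \left(3 + \frac{1}{6} \cdot 2\right) = -6 + \left(3 + \frac{1}{3}\right) = -6 + \frac{10}{3} = - \frac{8}{3}$)
$g = -6$
$\left(-18 + g\right) Z{\left(8 \right)} = \left(-18 - 6\right) \left(- \frac{8}{3}\right) = \left(-24\right) \left(- \frac{8}{3}\right) = 64$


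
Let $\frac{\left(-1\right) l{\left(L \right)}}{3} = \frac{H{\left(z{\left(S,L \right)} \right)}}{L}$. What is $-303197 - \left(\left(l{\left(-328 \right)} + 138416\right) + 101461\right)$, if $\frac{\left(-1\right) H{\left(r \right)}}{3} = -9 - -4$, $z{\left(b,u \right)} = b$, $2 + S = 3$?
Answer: $- \frac{178128317}{328} \approx -5.4307 \cdot 10^{5}$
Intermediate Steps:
$S = 1$ ($S = -2 + 3 = 1$)
$H{\left(r \right)} = 15$ ($H{\left(r \right)} = - 3 \left(-9 - -4\right) = - 3 \left(-9 + 4\right) = \left(-3\right) \left(-5\right) = 15$)
$l{\left(L \right)} = - \frac{45}{L}$ ($l{\left(L \right)} = - 3 \frac{15}{L} = - \frac{45}{L}$)
$-303197 - \left(\left(l{\left(-328 \right)} + 138416\right) + 101461\right) = -303197 - \left(\left(- \frac{45}{-328} + 138416\right) + 101461\right) = -303197 - \left(\left(\left(-45\right) \left(- \frac{1}{328}\right) + 138416\right) + 101461\right) = -303197 - \left(\left(\frac{45}{328} + 138416\right) + 101461\right) = -303197 - \left(\frac{45400493}{328} + 101461\right) = -303197 - \frac{78679701}{328} = - \frac{178128317}{328}$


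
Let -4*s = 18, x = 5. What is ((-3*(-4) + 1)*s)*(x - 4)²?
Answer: -117/2 ≈ -58.500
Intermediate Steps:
s = -9/2 (s = -¼*18 = -9/2 ≈ -4.5000)
((-3*(-4) + 1)*s)*(x - 4)² = ((-3*(-4) + 1)*(-9/2))*(5 - 4)² = ((12 + 1)*(-9/2))*1² = (13*(-9/2))*1 = -117/2*1 = -117/2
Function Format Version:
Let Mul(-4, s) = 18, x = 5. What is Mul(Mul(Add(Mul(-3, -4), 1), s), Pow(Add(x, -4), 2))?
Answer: Rational(-117, 2) ≈ -58.500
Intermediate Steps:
s = Rational(-9, 2) (s = Mul(Rational(-1, 4), 18) = Rational(-9, 2) ≈ -4.5000)
Mul(Mul(Add(Mul(-3, -4), 1), s), Pow(Add(x, -4), 2)) = Mul(Mul(Add(Mul(-3, -4), 1), Rational(-9, 2)), Pow(Add(5, -4), 2)) = Mul(Mul(Add(12, 1), Rational(-9, 2)), Pow(1, 2)) = Mul(Mul(13, Rational(-9, 2)), 1) = Mul(Rational(-117, 2), 1) = Rational(-117, 2)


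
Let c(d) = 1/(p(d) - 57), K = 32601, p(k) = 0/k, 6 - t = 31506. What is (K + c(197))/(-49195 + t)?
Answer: -1858256/4599615 ≈ -0.40400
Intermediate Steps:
t = -31500 (t = 6 - 1*31506 = 6 - 31506 = -31500)
p(k) = 0
c(d) = -1/57 (c(d) = 1/(0 - 57) = 1/(-57) = -1/57)
(K + c(197))/(-49195 + t) = (32601 - 1/57)/(-49195 - 31500) = (1858256/57)/(-80695) = (1858256/57)*(-1/80695) = -1858256/4599615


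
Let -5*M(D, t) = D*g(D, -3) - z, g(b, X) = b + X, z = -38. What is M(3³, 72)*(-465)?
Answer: 63798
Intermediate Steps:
g(b, X) = X + b
M(D, t) = -38/5 - D*(-3 + D)/5 (M(D, t) = -(D*(-3 + D) - 1*(-38))/5 = -(D*(-3 + D) + 38)/5 = -(38 + D*(-3 + D))/5 = -38/5 - D*(-3 + D)/5)
M(3³, 72)*(-465) = (-38/5 - ⅕*3³*(-3 + 3³))*(-465) = (-38/5 - ⅕*27*(-3 + 27))*(-465) = (-38/5 - ⅕*27*24)*(-465) = (-38/5 - 648/5)*(-465) = -686/5*(-465) = 63798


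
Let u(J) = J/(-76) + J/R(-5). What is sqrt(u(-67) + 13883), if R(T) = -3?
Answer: sqrt(180725169)/114 ≈ 117.92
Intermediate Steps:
u(J) = -79*J/228 (u(J) = J/(-76) + J/(-3) = J*(-1/76) + J*(-1/3) = -J/76 - J/3 = -79*J/228)
sqrt(u(-67) + 13883) = sqrt(-79/228*(-67) + 13883) = sqrt(5293/228 + 13883) = sqrt(3170617/228) = sqrt(180725169)/114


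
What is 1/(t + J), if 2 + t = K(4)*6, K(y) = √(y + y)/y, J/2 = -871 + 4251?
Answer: 3379/22835273 - 3*√2/45670546 ≈ 0.00014788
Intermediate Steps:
J = 6760 (J = 2*(-871 + 4251) = 2*3380 = 6760)
K(y) = √2/√y (K(y) = √(2*y)/y = (√2*√y)/y = √2/√y)
t = -2 + 3*√2 (t = -2 + (√2/√4)*6 = -2 + (√2*(½))*6 = -2 + (√2/2)*6 = -2 + 3*√2 ≈ 2.2426)
1/(t + J) = 1/((-2 + 3*√2) + 6760) = 1/(6758 + 3*√2)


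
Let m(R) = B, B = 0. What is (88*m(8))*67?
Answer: 0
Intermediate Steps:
m(R) = 0
(88*m(8))*67 = (88*0)*67 = 0*67 = 0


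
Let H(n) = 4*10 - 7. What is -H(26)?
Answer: -33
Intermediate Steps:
H(n) = 33 (H(n) = 40 - 7 = 33)
-H(26) = -1*33 = -33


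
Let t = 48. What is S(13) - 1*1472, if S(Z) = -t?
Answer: -1520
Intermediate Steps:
S(Z) = -48 (S(Z) = -1*48 = -48)
S(13) - 1*1472 = -48 - 1*1472 = -48 - 1472 = -1520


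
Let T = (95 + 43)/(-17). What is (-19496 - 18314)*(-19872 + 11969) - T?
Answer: 5079811448/17 ≈ 2.9881e+8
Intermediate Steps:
T = -138/17 (T = 138*(-1/17) = -138/17 ≈ -8.1176)
(-19496 - 18314)*(-19872 + 11969) - T = (-19496 - 18314)*(-19872 + 11969) - 1*(-138/17) = -37810*(-7903) + 138/17 = 298812430 + 138/17 = 5079811448/17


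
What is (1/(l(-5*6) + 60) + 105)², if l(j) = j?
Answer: 9928801/900 ≈ 11032.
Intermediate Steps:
(1/(l(-5*6) + 60) + 105)² = (1/(-5*6 + 60) + 105)² = (1/(-30 + 60) + 105)² = (1/30 + 105)² = (3151/30)² = 9928801/900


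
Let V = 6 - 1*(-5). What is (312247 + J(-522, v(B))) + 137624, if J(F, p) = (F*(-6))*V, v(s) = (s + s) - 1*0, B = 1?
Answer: 484323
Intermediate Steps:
V = 11 (V = 6 + 5 = 11)
v(s) = 2*s (v(s) = 2*s + 0 = 2*s)
J(F, p) = -66*F (J(F, p) = (F*(-6))*11 = -6*F*11 = -66*F)
(312247 + J(-522, v(B))) + 137624 = (312247 - 66*(-522)) + 137624 = (312247 + 34452) + 137624 = 346699 + 137624 = 484323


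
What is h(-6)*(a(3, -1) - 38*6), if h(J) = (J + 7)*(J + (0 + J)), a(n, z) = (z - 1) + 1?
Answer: 2748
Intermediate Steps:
a(n, z) = z (a(n, z) = (-1 + z) + 1 = z)
h(J) = 2*J*(7 + J) (h(J) = (7 + J)*(J + J) = (7 + J)*(2*J) = 2*J*(7 + J))
h(-6)*(a(3, -1) - 38*6) = (2*(-6)*(7 - 6))*(-1 - 38*6) = (2*(-6)*1)*(-1 - 228) = -12*(-229) = 2748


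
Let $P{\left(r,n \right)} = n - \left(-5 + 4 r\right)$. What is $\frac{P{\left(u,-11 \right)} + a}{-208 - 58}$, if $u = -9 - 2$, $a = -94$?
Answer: $\frac{4}{19} \approx 0.21053$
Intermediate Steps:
$u = -11$ ($u = -9 - 2 = -11$)
$P{\left(r,n \right)} = 5 + n - 4 r$ ($P{\left(r,n \right)} = n - \left(-5 + 4 r\right) = 5 + n - 4 r$)
$\frac{P{\left(u,-11 \right)} + a}{-208 - 58} = \frac{\left(5 - 11 - -44\right) - 94}{-208 - 58} = \frac{\left(5 - 11 + 44\right) - 94}{-266} = \left(38 - 94\right) \left(- \frac{1}{266}\right) = \left(-56\right) \left(- \frac{1}{266}\right) = \frac{4}{19}$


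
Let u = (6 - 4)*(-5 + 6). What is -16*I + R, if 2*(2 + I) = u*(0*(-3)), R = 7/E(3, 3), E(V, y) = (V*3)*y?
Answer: 871/27 ≈ 32.259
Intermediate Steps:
E(V, y) = 3*V*y (E(V, y) = (3*V)*y = 3*V*y)
u = 2 (u = 2*1 = 2)
R = 7/27 (R = 7/((3*3*3)) = 7/27 ≈ 0.25926)
I = -2 (I = -2 + (2*(0*(-3)))/2 = -2 + (2*0)/2 = -2 + (1/2)*0 = -2 + 0 = -2)
-16*I + R = -16*(-2) + 7/27 = 32 + 7/27 = 871/27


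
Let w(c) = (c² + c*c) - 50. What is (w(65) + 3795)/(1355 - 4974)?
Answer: -12195/3619 ≈ -3.3697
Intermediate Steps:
w(c) = -50 + 2*c² (w(c) = (c² + c²) - 50 = 2*c² - 50 = -50 + 2*c²)
(w(65) + 3795)/(1355 - 4974) = ((-50 + 2*65²) + 3795)/(1355 - 4974) = ((-50 + 2*4225) + 3795)/(-3619) = ((-50 + 8450) + 3795)*(-1/3619) = (8400 + 3795)*(-1/3619) = 12195*(-1/3619) = -12195/3619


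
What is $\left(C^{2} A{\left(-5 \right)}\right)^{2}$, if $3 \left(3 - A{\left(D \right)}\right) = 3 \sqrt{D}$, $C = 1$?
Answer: $\left(3 - i \sqrt{5}\right)^{2} \approx 4.0 - 13.416 i$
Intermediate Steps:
$A{\left(D \right)} = 3 - \sqrt{D}$ ($A{\left(D \right)} = 3 - \frac{3 \sqrt{D}}{3} = 3 - \sqrt{D}$)
$\left(C^{2} A{\left(-5 \right)}\right)^{2} = \left(1^{2} \left(3 - \sqrt{-5}\right)\right)^{2} = \left(1 \left(3 - i \sqrt{5}\right)\right)^{2} = \left(3 - i \sqrt{5}\right)^{2}$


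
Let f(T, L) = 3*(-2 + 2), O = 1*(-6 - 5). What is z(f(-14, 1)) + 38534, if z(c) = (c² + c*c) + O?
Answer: 38523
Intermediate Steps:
O = -11 (O = 1*(-11) = -11)
f(T, L) = 0 (f(T, L) = 3*0 = 0)
z(c) = -11 + 2*c² (z(c) = (c² + c*c) - 11 = (c² + c²) - 11 = 2*c² - 11 = -11 + 2*c²)
z(f(-14, 1)) + 38534 = (-11 + 2*0²) + 38534 = (-11 + 2*0) + 38534 = (-11 + 0) + 38534 = -11 + 38534 = 38523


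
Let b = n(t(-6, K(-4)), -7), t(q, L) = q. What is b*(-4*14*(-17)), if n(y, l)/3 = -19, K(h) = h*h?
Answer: -54264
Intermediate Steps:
K(h) = h²
n(y, l) = -57 (n(y, l) = 3*(-19) = -57)
b = -57
b*(-4*14*(-17)) = -57*(-4*14)*(-17) = -(-3192)*(-17) = -57*952 = -54264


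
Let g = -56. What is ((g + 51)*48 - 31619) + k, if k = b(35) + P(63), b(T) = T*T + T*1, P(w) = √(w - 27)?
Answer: -30593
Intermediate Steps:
P(w) = √(-27 + w)
b(T) = T + T² (b(T) = T² + T = T + T²)
k = 1266 (k = 35*(1 + 35) + √(-27 + 63) = 35*36 + √36 = 1260 + 6 = 1266)
((g + 51)*48 - 31619) + k = ((-56 + 51)*48 - 31619) + 1266 = (-5*48 - 31619) + 1266 = (-240 - 31619) + 1266 = -31859 + 1266 = -30593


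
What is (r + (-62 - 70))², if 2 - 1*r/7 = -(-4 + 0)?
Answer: 21316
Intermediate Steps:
r = -14 (r = 14 - (-7)*(-4 + 0) = 14 - (-7)*(-4) = 14 - 7*4 = 14 - 28 = -14)
(r + (-62 - 70))² = (-14 + (-62 - 70))² = (-14 - 132)² = (-146)² = 21316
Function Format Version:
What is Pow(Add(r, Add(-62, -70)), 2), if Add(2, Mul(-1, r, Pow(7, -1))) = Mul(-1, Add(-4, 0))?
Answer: 21316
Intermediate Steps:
r = -14 (r = Add(14, Mul(-7, Mul(-1, Add(-4, 0)))) = Add(14, Mul(-7, Mul(-1, -4))) = Add(14, Mul(-7, 4)) = Add(14, -28) = -14)
Pow(Add(r, Add(-62, -70)), 2) = Pow(Add(-14, Add(-62, -70)), 2) = Pow(Add(-14, -132), 2) = Pow(-146, 2) = 21316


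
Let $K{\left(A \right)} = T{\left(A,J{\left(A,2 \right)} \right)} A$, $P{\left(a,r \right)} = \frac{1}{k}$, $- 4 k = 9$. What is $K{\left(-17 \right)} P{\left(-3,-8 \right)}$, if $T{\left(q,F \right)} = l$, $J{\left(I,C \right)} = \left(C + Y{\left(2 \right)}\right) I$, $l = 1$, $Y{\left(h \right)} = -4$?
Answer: $\frac{68}{9} \approx 7.5556$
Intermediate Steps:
$k = - \frac{9}{4}$ ($k = \left(- \frac{1}{4}\right) 9 = - \frac{9}{4} \approx -2.25$)
$P{\left(a,r \right)} = - \frac{4}{9}$ ($P{\left(a,r \right)} = \frac{1}{- \frac{9}{4}} = - \frac{4}{9}$)
$J{\left(I,C \right)} = I \left(-4 + C\right)$ ($J{\left(I,C \right)} = \left(C - 4\right) I = \left(-4 + C\right) I = I \left(-4 + C\right)$)
$T{\left(q,F \right)} = 1$
$K{\left(A \right)} = A$ ($K{\left(A \right)} = 1 A = A$)
$K{\left(-17 \right)} P{\left(-3,-8 \right)} = \left(-17\right) \left(- \frac{4}{9}\right) = \frac{68}{9}$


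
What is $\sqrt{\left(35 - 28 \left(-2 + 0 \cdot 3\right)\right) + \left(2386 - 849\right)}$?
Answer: $2 \sqrt{407} \approx 40.349$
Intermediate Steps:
$\sqrt{\left(35 - 28 \left(-2 + 0 \cdot 3\right)\right) + \left(2386 - 849\right)} = \sqrt{\left(35 - 28 \left(-2 + 0\right)\right) + 1537} = \sqrt{\left(35 - -56\right) + 1537} = \sqrt{\left(35 + 56\right) + 1537} = \sqrt{91 + 1537} = \sqrt{1628} = 2 \sqrt{407}$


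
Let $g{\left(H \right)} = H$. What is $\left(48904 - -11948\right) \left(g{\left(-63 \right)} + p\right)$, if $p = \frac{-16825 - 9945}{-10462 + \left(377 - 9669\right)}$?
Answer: $- \frac{37050713832}{9877} \approx -3.7512 \cdot 10^{6}$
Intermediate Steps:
$p = \frac{13385}{9877}$ ($p = - \frac{26770}{-10462 - 9292} = - \frac{26770}{-19754} = \left(-26770\right) \left(- \frac{1}{19754}\right) = \frac{13385}{9877} \approx 1.3552$)
$\left(48904 - -11948\right) \left(g{\left(-63 \right)} + p\right) = \left(48904 - -11948\right) \left(-63 + \frac{13385}{9877}\right) = \left(48904 + 11948\right) \left(- \frac{608866}{9877}\right) = 60852 \left(- \frac{608866}{9877}\right) = - \frac{37050713832}{9877}$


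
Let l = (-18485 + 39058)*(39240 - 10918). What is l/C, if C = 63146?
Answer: 291334253/31573 ≈ 9227.3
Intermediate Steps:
l = 582668506 (l = 20573*28322 = 582668506)
l/C = 582668506/63146 = 582668506*(1/63146) = 291334253/31573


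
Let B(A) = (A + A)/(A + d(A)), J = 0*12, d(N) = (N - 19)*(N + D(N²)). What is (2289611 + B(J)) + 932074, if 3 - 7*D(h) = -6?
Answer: 3221685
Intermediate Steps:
D(h) = 9/7 (D(h) = 3/7 - ⅐*(-6) = 3/7 + 6/7 = 9/7)
d(N) = (-19 + N)*(9/7 + N) (d(N) = (N - 19)*(N + 9/7) = (-19 + N)*(9/7 + N))
J = 0
B(A) = 2*A/(-171/7 + A² - 117*A/7) (B(A) = (A + A)/(A + (-171/7 + A² - 124*A/7)) = (2*A)/(-171/7 + A² - 117*A/7) = 2*A/(-171/7 + A² - 117*A/7))
(2289611 + B(J)) + 932074 = (2289611 + 14*0/(-171 - 117*0 + 7*0²)) + 932074 = (2289611 + 14*0/(-171 + 0 + 7*0)) + 932074 = (2289611 + 14*0/(-171 + 0 + 0)) + 932074 = (2289611 + 14*0/(-171)) + 932074 = (2289611 + 14*0*(-1/171)) + 932074 = (2289611 + 0) + 932074 = 2289611 + 932074 = 3221685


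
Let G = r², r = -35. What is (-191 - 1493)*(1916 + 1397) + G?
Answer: -5577867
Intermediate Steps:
G = 1225 (G = (-35)² = 1225)
(-191 - 1493)*(1916 + 1397) + G = (-191 - 1493)*(1916 + 1397) + 1225 = -1684*3313 + 1225 = -5579092 + 1225 = -5577867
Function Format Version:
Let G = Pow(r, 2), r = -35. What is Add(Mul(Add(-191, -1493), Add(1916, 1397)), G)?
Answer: -5577867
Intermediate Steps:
G = 1225 (G = Pow(-35, 2) = 1225)
Add(Mul(Add(-191, -1493), Add(1916, 1397)), G) = Add(Mul(Add(-191, -1493), Add(1916, 1397)), 1225) = Add(Mul(-1684, 3313), 1225) = Add(-5579092, 1225) = -5577867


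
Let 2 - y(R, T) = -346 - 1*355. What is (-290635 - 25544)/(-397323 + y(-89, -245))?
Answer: 316179/396620 ≈ 0.79718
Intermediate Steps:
y(R, T) = 703 (y(R, T) = 2 - (-346 - 1*355) = 2 - (-346 - 355) = 2 - 1*(-701) = 2 + 701 = 703)
(-290635 - 25544)/(-397323 + y(-89, -245)) = (-290635 - 25544)/(-397323 + 703) = -316179/(-396620) = -316179*(-1/396620) = 316179/396620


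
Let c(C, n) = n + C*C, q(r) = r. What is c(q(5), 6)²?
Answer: 961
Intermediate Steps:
c(C, n) = n + C²
c(q(5), 6)² = (6 + 5²)² = (6 + 25)² = 31² = 961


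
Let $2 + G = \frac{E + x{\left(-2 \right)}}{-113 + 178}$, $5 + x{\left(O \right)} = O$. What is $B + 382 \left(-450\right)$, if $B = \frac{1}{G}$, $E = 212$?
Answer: $- \frac{2578487}{15} \approx -1.719 \cdot 10^{5}$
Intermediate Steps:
$x{\left(O \right)} = -5 + O$
$G = \frac{15}{13}$ ($G = -2 + \frac{212 - 7}{-113 + 178} = -2 + \frac{212 - 7}{65} = -2 + 205 \cdot \frac{1}{65} = -2 + \frac{41}{13} = \frac{15}{13} \approx 1.1538$)
$B = \frac{13}{15}$ ($B = \frac{1}{\frac{15}{13}} = \frac{13}{15} \approx 0.86667$)
$B + 382 \left(-450\right) = \frac{13}{15} + 382 \left(-450\right) = \frac{13}{15} - 171900 = - \frac{2578487}{15}$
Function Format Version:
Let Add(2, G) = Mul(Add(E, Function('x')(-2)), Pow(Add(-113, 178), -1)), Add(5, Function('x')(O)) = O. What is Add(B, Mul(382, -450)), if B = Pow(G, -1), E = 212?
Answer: Rational(-2578487, 15) ≈ -1.7190e+5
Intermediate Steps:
Function('x')(O) = Add(-5, O)
G = Rational(15, 13) (G = Add(-2, Mul(Add(212, Add(-5, -2)), Pow(Add(-113, 178), -1))) = Add(-2, Mul(Add(212, -7), Pow(65, -1))) = Add(-2, Mul(205, Rational(1, 65))) = Add(-2, Rational(41, 13)) = Rational(15, 13) ≈ 1.1538)
B = Rational(13, 15) (B = Pow(Rational(15, 13), -1) = Rational(13, 15) ≈ 0.86667)
Add(B, Mul(382, -450)) = Add(Rational(13, 15), Mul(382, -450)) = Add(Rational(13, 15), -171900) = Rational(-2578487, 15)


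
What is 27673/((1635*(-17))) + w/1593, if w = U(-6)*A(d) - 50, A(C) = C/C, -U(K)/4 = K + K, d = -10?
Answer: -14712893/14759145 ≈ -0.99687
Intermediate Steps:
U(K) = -8*K (U(K) = -4*(K + K) = -8*K)
A(C) = 1
w = -2 (w = -8*(-6)*1 - 50 = 48*1 - 50 = 48 - 50 = -2)
27673/((1635*(-17))) + w/1593 = 27673/((1635*(-17))) - 2/1593 = 27673/(-27795) - 2*1/1593 = 27673*(-1/27795) - 2/1593 = -27673/27795 - 2/1593 = -14712893/14759145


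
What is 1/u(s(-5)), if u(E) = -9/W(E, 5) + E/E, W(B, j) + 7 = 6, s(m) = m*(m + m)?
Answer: ⅒ ≈ 0.10000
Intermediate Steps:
s(m) = 2*m² (s(m) = m*(2*m) = 2*m²)
W(B, j) = -1 (W(B, j) = -7 + 6 = -1)
u(E) = 10 (u(E) = -9/(-1) + E/E = -9*(-1) + 1 = 9 + 1 = 10)
1/u(s(-5)) = 1/10 = ⅒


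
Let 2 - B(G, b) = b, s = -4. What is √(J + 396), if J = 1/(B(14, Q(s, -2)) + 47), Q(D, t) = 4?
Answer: √89105/15 ≈ 19.900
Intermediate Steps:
B(G, b) = 2 - b
J = 1/45 (J = 1/((2 - 1*4) + 47) = 1/((2 - 4) + 47) = 1/(-2 + 47) = 1/45 ≈ 0.022222)
√(J + 396) = √(1/45 + 396) = √(17821/45) = √89105/15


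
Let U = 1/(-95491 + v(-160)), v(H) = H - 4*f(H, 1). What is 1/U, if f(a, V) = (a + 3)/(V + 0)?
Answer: -95023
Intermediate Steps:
f(a, V) = (3 + a)/V
v(H) = -12 - 3*H (v(H) = H - 4*(3 + H)/1 = H - 4*(3 + H) = H + (-12 - 4*H) = -12 - 3*H)
U = -1/95023 (U = 1/(-95491 + (-12 - 3*(-160))) = 1/(-95491 + (-12 + 480)) = 1/(-95491 + 468) = 1/(-95023) = -1/95023 ≈ -1.0524e-5)
1/U = 1/(-1/95023) = -95023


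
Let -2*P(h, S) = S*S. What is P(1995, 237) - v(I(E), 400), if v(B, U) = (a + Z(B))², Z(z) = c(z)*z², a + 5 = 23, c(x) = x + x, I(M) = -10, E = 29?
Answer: -7912817/2 ≈ -3.9564e+6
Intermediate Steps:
c(x) = 2*x
a = 18 (a = -5 + 23 = 18)
P(h, S) = -S²/2 (P(h, S) = -S*S/2 = -S²/2)
Z(z) = 2*z³ (Z(z) = (2*z)*z² = 2*z³)
v(B, U) = (18 + 2*B³)²
P(1995, 237) - v(I(E), 400) = -½*237² - 4*(9 + (-10)³)² = -½*56169 - 4*(9 - 1000)² = -56169/2 - 4*(-991)² = -56169/2 - 4*982081 = -56169/2 - 1*3928324 = -56169/2 - 3928324 = -7912817/2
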